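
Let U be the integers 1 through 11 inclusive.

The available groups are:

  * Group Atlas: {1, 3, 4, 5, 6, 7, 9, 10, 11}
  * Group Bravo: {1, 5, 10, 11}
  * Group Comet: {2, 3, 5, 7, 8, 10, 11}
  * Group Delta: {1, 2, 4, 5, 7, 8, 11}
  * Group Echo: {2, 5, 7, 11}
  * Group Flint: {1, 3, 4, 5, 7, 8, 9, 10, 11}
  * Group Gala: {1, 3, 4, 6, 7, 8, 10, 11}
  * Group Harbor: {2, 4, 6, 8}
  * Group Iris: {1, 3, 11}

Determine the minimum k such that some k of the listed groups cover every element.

2

Atlas and Delta together: Atlas ∪ Delta = {1, 2, 3, 4, 5, 6, 7, 8, 9, 10, 11} — every element is covered.
No single group has all 11 elements (the largest, Atlas, has 9), so 2 is optimal.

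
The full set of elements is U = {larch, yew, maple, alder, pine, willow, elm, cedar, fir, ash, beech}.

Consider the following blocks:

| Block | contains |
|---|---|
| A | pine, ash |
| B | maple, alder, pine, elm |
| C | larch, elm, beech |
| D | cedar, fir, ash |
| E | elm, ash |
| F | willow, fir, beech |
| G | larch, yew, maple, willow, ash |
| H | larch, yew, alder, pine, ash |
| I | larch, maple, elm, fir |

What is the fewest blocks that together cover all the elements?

B, C, D, and G cover everything between them: the union {larch, yew, maple, alder, pine, willow, elm, cedar, fir, ash, beech} is all of U.
No 3 of the 9 blocks cover everything (all 84 combinations miss at least one element), so 4 is optimal.

4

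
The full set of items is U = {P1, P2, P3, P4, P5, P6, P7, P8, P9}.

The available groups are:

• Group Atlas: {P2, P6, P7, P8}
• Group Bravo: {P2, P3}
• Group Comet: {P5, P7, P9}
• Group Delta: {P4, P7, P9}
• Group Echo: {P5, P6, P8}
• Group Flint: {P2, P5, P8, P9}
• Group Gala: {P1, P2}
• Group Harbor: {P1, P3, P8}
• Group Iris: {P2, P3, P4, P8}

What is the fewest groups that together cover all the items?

4

Take {Atlas, Comet, Delta, Harbor}. Their union is {P1, P2, P3, P4, P5, P6, P7, P8, P9}, which is all 9 items.
No 3 of the 9 groups cover everything (all 84 combinations miss at least one item), so 4 is optimal.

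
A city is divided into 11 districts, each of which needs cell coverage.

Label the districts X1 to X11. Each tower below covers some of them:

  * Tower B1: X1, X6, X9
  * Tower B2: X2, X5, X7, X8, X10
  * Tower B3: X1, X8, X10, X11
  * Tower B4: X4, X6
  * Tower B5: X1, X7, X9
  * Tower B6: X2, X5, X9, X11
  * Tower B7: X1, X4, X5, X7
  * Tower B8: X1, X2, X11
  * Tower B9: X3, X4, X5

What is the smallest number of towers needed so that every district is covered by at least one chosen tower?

B1 and B2 and B6 and B9 together: B1 ∪ B2 ∪ B6 ∪ B9 = {X1, X2, X3, X4, X5, X6, X7, X8, X9, X10, X11} — every district is covered.
No 3 of the 9 towers cover everything (all 84 combinations miss at least one district), so 4 is optimal.

4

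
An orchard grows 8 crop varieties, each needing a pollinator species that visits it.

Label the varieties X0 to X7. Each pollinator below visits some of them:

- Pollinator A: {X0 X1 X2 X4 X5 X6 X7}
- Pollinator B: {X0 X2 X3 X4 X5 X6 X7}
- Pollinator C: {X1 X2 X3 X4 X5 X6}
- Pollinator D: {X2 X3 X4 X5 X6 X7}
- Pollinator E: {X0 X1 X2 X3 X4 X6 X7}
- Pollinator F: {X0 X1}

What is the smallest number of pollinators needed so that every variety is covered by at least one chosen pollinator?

2

Take {A, E}. Their union is {X0, X1, X2, X3, X4, X5, X6, X7}, which is all 8 varieties.
No single pollinator has all 8 varieties (the largest, A, has 7), so 2 is optimal.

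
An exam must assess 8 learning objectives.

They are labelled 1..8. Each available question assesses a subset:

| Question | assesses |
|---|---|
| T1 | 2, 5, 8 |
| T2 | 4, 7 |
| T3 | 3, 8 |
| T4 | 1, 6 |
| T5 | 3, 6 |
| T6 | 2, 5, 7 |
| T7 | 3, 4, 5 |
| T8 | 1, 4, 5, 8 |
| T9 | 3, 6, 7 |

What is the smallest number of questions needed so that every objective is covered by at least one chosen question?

3

Take {T5, T6, T8}. Their union is {1, 2, 3, 4, 5, 6, 7, 8}, which is all 8 objectives.
No 2 of the 9 questions cover everything (all 36 combinations miss at least one objective), so 3 is optimal.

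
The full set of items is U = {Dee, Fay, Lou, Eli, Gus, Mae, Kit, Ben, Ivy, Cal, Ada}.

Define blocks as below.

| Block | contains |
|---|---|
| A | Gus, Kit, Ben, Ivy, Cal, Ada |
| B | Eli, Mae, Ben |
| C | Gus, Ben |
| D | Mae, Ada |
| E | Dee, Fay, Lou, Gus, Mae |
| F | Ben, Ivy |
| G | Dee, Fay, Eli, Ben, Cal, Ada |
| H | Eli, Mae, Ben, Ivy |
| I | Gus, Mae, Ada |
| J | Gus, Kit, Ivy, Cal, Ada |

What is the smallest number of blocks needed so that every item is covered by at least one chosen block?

B, E, and J cover everything between them: the union {Dee, Fay, Lou, Eli, Gus, Mae, Kit, Ben, Ivy, Cal, Ada} is all of U.
Only E contains Lou, so E is forced; the remaining 6 items need at least 2 more blocks (each remaining block adds at most 5) — so at least 3 blocks are needed, and 3 is optimal.

3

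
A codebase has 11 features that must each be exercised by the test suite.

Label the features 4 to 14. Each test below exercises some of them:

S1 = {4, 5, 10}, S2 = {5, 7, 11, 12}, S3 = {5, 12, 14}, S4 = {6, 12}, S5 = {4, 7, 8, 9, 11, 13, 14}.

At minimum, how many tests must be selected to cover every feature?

S1 and S4 and S5 together: S1 ∪ S4 ∪ S5 = {4, 5, 6, 7, 8, 9, 10, 11, 12, 13, 14} — every feature is covered.
Only S4 contains 6, so S4 is forced; the remaining 9 features need at least 2 more tests (each remaining test adds at most 7) — so at least 3 tests are needed, and 3 is optimal.

3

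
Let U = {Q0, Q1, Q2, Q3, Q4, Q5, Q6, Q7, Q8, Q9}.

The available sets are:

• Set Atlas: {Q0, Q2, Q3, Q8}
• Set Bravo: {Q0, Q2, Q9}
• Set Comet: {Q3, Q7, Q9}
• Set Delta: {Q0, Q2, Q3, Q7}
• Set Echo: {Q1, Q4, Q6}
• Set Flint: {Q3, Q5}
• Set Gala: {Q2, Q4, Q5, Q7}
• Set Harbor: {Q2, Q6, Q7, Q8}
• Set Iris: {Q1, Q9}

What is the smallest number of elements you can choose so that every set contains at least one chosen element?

3

H = {Q1, Q2, Q3} meets every set (each contains at least one member of H), and |H| = 3.
The sets Bravo, Echo, Flint are pairwise disjoint, so any hitting set needs a separate element for each — at least 3. Hence 3 is optimal.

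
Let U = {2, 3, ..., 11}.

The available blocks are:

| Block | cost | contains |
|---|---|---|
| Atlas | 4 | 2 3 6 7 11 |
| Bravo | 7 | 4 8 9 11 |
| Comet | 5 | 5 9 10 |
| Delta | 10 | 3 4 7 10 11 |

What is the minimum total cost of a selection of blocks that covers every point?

16

Atlas, Bravo, Comet together cover every point (Atlas ∪ Bravo ∪ Comet = {2, 3, 4, 5, 6, 7, 8, 9, 10, 11}); total cost 4 + 7 + 5 = 16.
No covering selection has total cost below 16.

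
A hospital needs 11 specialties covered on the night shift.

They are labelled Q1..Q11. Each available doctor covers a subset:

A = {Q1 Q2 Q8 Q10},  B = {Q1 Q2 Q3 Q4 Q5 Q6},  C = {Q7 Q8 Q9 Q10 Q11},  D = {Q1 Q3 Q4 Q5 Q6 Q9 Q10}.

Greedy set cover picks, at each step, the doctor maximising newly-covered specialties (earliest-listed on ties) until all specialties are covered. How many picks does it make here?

3

Greedy: pick D (covers 7 new) → pick C (covers 3 new) → pick A (covers 1 new). Total picks: 3.
(The true minimum cover uses only 2 doctors, so greedy is not optimal here.)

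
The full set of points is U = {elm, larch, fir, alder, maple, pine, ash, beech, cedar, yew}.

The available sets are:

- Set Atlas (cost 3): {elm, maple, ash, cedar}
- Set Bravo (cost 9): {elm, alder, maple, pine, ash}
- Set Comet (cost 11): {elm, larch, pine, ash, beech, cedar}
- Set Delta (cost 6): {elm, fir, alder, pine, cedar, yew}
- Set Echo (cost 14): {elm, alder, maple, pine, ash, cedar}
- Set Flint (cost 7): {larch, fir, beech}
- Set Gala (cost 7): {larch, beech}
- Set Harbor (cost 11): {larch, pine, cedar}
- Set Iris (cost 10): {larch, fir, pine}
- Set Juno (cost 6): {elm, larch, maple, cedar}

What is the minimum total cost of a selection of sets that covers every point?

Atlas, Delta, Gala together cover every point (Atlas ∪ Delta ∪ Gala = {elm, larch, fir, alder, maple, pine, ash, beech, cedar, yew}); total cost 3 + 6 + 7 = 16.
No covering selection has total cost below 16.

16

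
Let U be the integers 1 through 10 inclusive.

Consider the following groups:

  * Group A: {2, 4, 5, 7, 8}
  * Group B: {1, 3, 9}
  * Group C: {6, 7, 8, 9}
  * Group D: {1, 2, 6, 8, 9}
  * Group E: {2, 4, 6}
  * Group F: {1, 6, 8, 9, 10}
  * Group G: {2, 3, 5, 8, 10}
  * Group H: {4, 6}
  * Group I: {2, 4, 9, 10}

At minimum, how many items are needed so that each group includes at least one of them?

3

Take T = {1, 4, 8}. Each listed group contains at least one of these, so T is a hitting set of size 3.
No choice of 2 items meets every group, so 3 is the minimum.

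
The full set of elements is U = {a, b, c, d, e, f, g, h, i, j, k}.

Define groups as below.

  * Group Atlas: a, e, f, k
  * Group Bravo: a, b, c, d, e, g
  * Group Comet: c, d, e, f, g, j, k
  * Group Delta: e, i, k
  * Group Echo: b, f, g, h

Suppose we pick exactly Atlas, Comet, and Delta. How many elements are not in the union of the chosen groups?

Union of Atlas, Comet, Delta = {a, c, d, e, f, g, i, j, k}.
Not covered: b, h — 2 elements.

2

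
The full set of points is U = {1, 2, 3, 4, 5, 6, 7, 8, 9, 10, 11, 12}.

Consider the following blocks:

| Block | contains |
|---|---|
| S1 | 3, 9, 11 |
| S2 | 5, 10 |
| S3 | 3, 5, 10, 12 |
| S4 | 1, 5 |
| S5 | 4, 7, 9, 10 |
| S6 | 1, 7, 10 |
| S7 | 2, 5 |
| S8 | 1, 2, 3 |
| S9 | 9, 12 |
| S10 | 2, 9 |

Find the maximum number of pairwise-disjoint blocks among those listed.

3

S2, S8, S9 are pairwise disjoint (S2={5,10}; S8={1,2,3}; S9={9,12}).
Every remaining block overlaps one of these, and no 4 of the listed blocks are pairwise disjoint, so 3 is the maximum.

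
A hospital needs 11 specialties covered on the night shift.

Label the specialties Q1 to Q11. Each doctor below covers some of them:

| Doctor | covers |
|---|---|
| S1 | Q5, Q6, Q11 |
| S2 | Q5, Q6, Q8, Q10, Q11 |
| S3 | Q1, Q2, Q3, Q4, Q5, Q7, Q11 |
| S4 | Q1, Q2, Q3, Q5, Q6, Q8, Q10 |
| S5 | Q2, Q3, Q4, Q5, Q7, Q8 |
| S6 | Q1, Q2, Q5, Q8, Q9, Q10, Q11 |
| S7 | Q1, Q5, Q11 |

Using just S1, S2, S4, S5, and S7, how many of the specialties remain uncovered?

Union of S1, S2, S4, S5, S7 = {Q1, Q2, Q3, Q4, Q5, Q6, Q7, Q8, Q10, Q11}.
Not covered: Q9 — 1 specialty.

1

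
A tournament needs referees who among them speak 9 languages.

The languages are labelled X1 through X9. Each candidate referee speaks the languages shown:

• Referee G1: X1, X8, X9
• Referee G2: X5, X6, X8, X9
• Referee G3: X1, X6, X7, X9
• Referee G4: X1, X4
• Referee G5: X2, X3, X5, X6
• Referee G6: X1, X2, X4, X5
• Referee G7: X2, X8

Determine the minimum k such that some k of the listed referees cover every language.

G2 and G3 and G4 and G5 together: G2 ∪ G3 ∪ G4 ∪ G5 = {X1, X2, X3, X4, X5, X6, X7, X8, X9} — every language is covered.
No 3 of the 7 referees cover everything (all 35 combinations miss at least one language), so 4 is optimal.

4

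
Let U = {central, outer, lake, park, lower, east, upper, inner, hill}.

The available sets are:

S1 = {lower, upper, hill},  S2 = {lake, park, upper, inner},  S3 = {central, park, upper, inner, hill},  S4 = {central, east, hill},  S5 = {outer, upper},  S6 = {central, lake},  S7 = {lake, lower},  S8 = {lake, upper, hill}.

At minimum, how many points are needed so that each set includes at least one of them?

The 3 points {lake, upper, hill} hit every set.
The sets S4, S5, S7 are pairwise disjoint, so any hitting set needs a separate point for each — at least 3. Hence 3 is optimal.

3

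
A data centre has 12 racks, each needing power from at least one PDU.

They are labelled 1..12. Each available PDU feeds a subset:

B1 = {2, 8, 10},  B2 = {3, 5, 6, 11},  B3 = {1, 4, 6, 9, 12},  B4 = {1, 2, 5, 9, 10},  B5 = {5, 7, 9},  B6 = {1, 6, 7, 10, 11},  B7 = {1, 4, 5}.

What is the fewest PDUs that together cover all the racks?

4

B1 and B2 and B3 and B5 together: B1 ∪ B2 ∪ B3 ∪ B5 = {1, 2, 3, 4, 5, 6, 7, 8, 9, 10, 11, 12} — every rack is covered.
Only B3 contains 12, so B3 is forced; the remaining 7 racks need at least 3 more PDUs (each remaining PDU adds at most 3) — so at least 4 PDUs are needed, and 4 is optimal.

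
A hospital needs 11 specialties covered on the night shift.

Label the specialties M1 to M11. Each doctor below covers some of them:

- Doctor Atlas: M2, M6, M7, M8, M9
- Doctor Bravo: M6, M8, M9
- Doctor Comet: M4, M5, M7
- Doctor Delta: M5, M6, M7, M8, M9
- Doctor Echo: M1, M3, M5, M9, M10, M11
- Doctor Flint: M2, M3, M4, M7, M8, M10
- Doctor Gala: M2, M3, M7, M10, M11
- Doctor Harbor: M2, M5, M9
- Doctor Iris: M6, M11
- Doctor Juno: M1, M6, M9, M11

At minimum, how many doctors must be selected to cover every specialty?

Take {Atlas, Echo, Flint}. Their union is {M1, M2, M3, M4, M5, M6, M7, M8, M9, M10, M11}, which is all 11 specialties.
No 2 of the 10 doctors cover everything (all 45 combinations miss at least one specialty), so 3 is optimal.

3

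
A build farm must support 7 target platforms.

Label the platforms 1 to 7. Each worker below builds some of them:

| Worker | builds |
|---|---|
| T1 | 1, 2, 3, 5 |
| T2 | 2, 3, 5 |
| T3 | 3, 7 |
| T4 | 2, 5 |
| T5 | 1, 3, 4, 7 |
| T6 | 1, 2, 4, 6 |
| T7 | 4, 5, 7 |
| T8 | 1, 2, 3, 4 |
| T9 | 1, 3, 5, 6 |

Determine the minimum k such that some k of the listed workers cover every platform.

3

Take {T2, T7, T9}. Their union is {1, 2, 3, 4, 5, 6, 7}, which is all 7 platforms.
No 2 of the 9 workers cover everything (all 36 combinations miss at least one platform), so 3 is optimal.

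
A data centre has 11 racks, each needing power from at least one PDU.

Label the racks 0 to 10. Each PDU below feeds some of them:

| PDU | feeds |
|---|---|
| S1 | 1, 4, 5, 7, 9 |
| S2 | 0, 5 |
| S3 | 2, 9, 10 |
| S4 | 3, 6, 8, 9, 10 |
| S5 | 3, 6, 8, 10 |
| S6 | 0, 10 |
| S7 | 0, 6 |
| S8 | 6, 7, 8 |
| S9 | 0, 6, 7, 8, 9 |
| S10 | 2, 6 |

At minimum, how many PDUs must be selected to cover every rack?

S1 and S4 and S7 and S10 together: S1 ∪ S4 ∪ S7 ∪ S10 = {0, 1, 2, 3, 4, 5, 6, 7, 8, 9, 10} — every rack is covered.
No 3 of the 10 PDUs cover everything (all 120 combinations miss at least one rack), so 4 is optimal.

4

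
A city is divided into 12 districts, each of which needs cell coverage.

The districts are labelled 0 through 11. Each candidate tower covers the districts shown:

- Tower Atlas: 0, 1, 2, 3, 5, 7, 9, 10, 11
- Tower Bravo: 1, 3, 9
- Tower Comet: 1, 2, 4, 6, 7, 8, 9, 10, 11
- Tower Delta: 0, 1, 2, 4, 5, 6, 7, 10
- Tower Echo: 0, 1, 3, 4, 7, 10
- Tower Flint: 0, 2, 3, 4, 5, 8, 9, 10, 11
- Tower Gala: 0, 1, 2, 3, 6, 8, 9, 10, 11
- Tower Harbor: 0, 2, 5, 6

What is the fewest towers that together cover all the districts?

2

Take {Delta, Gala}. Their union is {0, 1, 2, 3, 4, 5, 6, 7, 8, 9, 10, 11}, which is all 12 districts.
No single tower has all 12 districts (the largest, Atlas, has 9), so 2 is optimal.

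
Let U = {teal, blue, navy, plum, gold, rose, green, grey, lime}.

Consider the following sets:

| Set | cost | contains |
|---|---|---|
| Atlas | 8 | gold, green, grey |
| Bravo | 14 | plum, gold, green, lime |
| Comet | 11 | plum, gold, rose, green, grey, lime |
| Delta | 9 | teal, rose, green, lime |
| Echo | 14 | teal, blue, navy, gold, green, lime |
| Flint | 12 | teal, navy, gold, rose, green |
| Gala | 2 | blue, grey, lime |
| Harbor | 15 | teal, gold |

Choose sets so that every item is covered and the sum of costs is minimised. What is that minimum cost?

25

Comet, Echo together cover every item (Comet ∪ Echo = {teal, blue, navy, plum, gold, rose, green, grey, lime}); total cost 11 + 14 = 25.
No covering selection has total cost below 25.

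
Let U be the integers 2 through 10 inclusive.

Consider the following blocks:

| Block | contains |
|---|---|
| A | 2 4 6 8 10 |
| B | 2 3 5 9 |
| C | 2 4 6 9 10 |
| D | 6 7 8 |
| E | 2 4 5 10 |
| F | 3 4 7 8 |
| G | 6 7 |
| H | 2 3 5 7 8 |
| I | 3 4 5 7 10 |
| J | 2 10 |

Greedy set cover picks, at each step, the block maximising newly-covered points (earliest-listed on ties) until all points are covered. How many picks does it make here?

Greedy: pick A (covers 5 new) → pick B (covers 3 new) → pick D (covers 1 new). Total picks: 3.
(The true minimum cover uses only 2 blocks, so greedy is not optimal here.)

3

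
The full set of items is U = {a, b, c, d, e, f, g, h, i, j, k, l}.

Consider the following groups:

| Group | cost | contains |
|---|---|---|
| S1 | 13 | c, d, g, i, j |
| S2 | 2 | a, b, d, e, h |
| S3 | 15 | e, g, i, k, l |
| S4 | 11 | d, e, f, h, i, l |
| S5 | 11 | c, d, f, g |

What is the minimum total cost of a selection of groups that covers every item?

S1, S2, S3, S4 together cover every item (S1 ∪ S2 ∪ S3 ∪ S4 = {a, b, c, d, e, f, g, h, i, j, k, l}); total cost 13 + 2 + 15 + 11 = 41.
No covering selection has total cost below 41.

41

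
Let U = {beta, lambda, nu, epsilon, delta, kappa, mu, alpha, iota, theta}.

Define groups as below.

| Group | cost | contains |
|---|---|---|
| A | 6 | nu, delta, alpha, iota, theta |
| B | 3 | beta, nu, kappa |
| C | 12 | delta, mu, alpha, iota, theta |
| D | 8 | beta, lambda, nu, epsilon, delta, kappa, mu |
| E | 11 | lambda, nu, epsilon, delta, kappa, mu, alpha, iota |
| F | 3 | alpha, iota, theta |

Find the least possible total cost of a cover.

11

D, F together cover every element (D ∪ F = {beta, lambda, nu, epsilon, delta, kappa, mu, alpha, iota, theta}); total cost 8 + 3 = 11.
The greedy pick B, F, D costs 14; no covering selection beats 11.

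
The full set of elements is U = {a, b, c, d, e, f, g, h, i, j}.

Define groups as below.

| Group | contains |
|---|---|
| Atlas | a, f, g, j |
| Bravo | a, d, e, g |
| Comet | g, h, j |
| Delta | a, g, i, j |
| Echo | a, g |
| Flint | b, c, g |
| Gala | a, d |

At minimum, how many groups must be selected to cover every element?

Atlas and Bravo and Comet and Delta and Flint together: Atlas ∪ Bravo ∪ Comet ∪ Delta ∪ Flint = {a, b, c, d, e, f, g, h, i, j} — every element is covered.
No 4 of the 7 groups cover everything (all 35 combinations miss at least one element), so 5 is optimal.

5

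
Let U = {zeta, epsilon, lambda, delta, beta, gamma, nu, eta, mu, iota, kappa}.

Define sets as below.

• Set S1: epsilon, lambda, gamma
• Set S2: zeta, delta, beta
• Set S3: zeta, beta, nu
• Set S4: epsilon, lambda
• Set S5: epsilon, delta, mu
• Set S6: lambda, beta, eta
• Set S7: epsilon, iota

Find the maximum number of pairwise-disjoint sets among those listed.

2

S2, S4 are pairwise disjoint (S2={zeta,delta,beta}; S4={epsilon,lambda}).
Every remaining set overlaps one of these, and no 3 of the listed sets are pairwise disjoint, so 2 is the maximum.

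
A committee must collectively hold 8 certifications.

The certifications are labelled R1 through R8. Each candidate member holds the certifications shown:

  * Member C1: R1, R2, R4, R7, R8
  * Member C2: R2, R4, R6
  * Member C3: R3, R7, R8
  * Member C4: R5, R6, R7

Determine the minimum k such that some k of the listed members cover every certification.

Take {C1, C3, C4}. Their union is {R1, R2, R3, R4, R5, R6, R7, R8}, which is all 8 certifications.
Only C1 contains R1, so C1 is forced; the remaining 3 certifications need at least 2 more members (each remaining member adds at most 2) — so at least 3 members are needed, and 3 is optimal.

3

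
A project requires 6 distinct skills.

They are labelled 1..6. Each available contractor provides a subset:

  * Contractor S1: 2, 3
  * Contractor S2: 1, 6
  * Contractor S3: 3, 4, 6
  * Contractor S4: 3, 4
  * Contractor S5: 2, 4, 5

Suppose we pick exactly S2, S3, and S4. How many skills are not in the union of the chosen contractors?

Union of S2, S3, S4 = {1, 3, 4, 6}.
Not covered: 2, 5 — 2 skills.

2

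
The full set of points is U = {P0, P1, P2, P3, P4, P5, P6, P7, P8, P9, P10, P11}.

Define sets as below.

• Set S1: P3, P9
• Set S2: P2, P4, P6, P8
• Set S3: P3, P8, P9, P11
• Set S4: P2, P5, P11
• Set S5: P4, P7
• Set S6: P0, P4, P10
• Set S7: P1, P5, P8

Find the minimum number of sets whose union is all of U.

5

S2, S3, S5, S6, and S7 cover everything between them: the union {P0, P1, P2, P3, P4, P5, P6, P7, P8, P9, P10, P11} is all of U.
No 4 of the 7 sets cover everything (all 35 combinations miss at least one point), so 5 is optimal.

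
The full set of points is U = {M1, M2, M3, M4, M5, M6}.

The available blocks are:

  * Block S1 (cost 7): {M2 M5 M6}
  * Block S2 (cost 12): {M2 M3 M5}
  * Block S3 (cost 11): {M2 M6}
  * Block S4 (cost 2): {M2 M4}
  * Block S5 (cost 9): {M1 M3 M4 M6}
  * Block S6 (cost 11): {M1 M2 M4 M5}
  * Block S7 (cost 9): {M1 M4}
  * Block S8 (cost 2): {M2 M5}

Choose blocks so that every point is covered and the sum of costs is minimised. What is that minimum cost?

11

S5, S8 together cover every point (S5 ∪ S8 = {M1, M2, M3, M4, M5, M6}); total cost 9 + 2 = 11.
The greedy pick S4, S8, S5 costs 13; no covering selection beats 11.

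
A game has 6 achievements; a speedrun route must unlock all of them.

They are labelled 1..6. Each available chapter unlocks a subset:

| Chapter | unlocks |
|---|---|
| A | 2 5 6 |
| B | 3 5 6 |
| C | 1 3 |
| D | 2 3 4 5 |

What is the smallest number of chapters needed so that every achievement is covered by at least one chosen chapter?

3

B and C and D together: B ∪ C ∪ D = {1, 2, 3, 4, 5, 6} — every achievement is covered.
Only C contains 1, so C is forced; the remaining 4 achievements need at least 2 more chapters (each remaining chapter adds at most 3) — so at least 3 chapters are needed, and 3 is optimal.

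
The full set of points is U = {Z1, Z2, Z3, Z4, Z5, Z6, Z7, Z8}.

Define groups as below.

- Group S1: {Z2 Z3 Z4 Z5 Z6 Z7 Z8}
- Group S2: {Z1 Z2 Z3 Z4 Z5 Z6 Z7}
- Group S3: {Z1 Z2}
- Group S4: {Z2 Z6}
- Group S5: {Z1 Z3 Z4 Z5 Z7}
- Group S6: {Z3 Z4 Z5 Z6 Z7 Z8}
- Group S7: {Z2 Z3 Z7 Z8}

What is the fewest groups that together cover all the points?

2

Take {S1, S2}. Their union is {Z1, Z2, Z3, Z4, Z5, Z6, Z7, Z8}, which is all 8 points.
No single group has all 8 points (the largest, S1, has 7), so 2 is optimal.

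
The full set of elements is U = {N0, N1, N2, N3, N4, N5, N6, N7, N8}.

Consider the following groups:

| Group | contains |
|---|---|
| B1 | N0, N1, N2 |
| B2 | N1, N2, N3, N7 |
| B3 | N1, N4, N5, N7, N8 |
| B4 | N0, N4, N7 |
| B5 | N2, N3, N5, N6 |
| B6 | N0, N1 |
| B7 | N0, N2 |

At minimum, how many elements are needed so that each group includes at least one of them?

3

The 3 elements {N0, N6, N7} hit every group.
No choice of 2 elements meets every group, so 3 is the minimum.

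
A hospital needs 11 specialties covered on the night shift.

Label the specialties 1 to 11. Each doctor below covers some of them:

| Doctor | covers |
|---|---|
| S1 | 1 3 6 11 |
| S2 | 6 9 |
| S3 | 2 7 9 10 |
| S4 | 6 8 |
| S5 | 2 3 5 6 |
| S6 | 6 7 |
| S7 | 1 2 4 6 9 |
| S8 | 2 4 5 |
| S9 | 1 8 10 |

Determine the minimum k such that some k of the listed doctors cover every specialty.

Take {S1, S3, S4, S8}. Their union is {1, 2, 3, 4, 5, 6, 7, 8, 9, 10, 11}, which is all 11 specialties.
No 3 of the 9 doctors cover everything (all 84 combinations miss at least one specialty), so 4 is optimal.

4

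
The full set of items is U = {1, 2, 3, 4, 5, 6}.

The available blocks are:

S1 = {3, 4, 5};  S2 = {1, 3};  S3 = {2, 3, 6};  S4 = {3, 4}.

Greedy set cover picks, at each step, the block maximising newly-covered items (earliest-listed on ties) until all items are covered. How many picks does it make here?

3

Greedy: pick S1 (covers 3 new) → pick S3 (covers 2 new) → pick S2 (covers 1 new). Total picks: 3.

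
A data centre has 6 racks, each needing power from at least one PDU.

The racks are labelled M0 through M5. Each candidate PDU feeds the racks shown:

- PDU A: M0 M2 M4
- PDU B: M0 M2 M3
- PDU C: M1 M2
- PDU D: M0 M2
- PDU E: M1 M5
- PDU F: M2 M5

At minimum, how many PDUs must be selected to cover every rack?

3

Take {A, B, E}. Their union is {M0, M1, M2, M3, M4, M5}, which is all 6 racks.
Only B contains M3, so B is forced; the remaining 3 racks need at least 2 more PDUs (each remaining PDU adds at most 2) — so at least 3 PDUs are needed, and 3 is optimal.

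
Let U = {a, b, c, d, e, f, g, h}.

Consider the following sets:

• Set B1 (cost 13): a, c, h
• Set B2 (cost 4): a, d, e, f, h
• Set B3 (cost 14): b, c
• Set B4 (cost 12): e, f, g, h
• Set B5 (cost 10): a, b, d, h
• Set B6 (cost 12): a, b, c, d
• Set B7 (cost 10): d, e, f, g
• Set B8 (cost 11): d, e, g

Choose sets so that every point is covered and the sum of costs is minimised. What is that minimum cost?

B4, B6 together cover every point (B4 ∪ B6 = {a, b, c, d, e, f, g, h}); total cost 12 + 12 = 24.
The greedy pick B2, B6, B7 costs 26; no covering selection beats 24.

24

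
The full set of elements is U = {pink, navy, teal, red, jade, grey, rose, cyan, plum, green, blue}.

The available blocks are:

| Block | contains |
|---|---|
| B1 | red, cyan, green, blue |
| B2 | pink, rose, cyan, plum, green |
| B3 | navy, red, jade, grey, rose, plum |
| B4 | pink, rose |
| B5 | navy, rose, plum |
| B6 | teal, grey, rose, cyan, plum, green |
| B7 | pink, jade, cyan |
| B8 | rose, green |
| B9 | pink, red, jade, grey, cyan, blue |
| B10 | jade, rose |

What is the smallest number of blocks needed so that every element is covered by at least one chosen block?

B3, B6, and B9 cover everything between them: the union {pink, navy, teal, red, jade, grey, rose, cyan, plum, green, blue} is all of U.
Only B6 contains teal, so B6 is forced; the remaining 5 elements need at least 2 more blocks (each remaining block adds at most 4) — so at least 3 blocks are needed, and 3 is optimal.

3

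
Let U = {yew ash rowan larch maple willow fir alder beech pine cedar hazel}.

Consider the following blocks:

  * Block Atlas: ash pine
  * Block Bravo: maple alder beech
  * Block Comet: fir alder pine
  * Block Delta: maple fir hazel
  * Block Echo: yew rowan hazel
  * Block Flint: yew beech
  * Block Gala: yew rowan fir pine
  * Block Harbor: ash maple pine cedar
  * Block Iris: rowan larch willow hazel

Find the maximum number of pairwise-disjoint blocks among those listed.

Atlas, Bravo, Echo are pairwise disjoint (Atlas={ash,pine}; Bravo={maple,alder,beech}; Echo={yew,rowan,hazel}).
Every remaining block overlaps one of these, and no 4 of the listed blocks are pairwise disjoint, so 3 is the maximum.

3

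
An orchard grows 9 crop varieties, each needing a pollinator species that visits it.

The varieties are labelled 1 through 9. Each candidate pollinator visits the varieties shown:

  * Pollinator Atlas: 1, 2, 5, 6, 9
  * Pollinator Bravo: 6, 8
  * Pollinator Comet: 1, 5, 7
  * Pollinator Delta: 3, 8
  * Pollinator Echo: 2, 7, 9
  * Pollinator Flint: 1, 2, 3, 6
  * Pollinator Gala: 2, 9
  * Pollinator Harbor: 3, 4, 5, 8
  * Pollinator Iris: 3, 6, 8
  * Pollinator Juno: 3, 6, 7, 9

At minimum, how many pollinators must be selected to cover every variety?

Take {Atlas, Echo, Harbor}. Their union is {1, 2, 3, 4, 5, 6, 7, 8, 9}, which is all 9 varieties.
Only Harbor contains 4, so Harbor is forced; the remaining 5 varieties need at least 2 more pollinators (each remaining pollinator adds at most 4) — so at least 3 pollinators are needed, and 3 is optimal.

3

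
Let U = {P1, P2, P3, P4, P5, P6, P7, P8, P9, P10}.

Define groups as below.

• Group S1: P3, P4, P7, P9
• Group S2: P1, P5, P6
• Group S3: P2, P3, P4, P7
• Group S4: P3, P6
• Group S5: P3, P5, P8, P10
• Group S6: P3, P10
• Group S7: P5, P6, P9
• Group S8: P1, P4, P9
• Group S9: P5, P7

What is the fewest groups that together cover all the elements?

Take {S1, S2, S3, S5}. Their union is {P1, P2, P3, P4, P5, P6, P7, P8, P9, P10}, which is all 10 elements.
No 3 of the 9 groups cover everything (all 84 combinations miss at least one element), so 4 is optimal.

4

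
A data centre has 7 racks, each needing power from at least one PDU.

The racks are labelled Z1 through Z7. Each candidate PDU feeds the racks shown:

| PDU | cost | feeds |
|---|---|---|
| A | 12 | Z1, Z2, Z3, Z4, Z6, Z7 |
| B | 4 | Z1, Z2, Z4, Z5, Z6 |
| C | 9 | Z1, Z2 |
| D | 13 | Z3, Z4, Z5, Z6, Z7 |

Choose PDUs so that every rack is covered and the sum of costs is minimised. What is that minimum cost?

A, B together cover every rack (A ∪ B = {Z1, Z2, Z3, Z4, Z5, Z6, Z7}); total cost 12 + 4 = 16.
No covering selection has total cost below 16.

16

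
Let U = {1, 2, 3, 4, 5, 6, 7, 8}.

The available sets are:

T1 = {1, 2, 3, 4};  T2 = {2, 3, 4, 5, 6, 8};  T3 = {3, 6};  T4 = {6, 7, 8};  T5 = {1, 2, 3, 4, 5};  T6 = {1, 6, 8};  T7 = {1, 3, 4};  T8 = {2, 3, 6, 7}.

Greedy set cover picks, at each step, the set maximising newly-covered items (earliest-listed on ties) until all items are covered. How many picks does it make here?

Greedy: pick T2 (covers 6 new) → pick T1 (covers 1 new) → pick T4 (covers 1 new). Total picks: 3.
(The true minimum cover uses only 2 sets, so greedy is not optimal here.)

3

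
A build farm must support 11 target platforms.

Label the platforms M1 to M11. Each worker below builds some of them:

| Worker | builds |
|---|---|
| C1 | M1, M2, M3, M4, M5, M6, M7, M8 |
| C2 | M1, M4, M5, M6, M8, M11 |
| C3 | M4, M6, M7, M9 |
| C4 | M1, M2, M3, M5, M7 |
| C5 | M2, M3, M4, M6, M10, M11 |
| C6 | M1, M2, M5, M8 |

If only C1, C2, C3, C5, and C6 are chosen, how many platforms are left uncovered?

0

Union of C1, C2, C3, C5, C6 = {M1, M2, M3, M4, M5, M6, M7, M8, M9, M10, M11} — that's every platform, so 0 are uncovered.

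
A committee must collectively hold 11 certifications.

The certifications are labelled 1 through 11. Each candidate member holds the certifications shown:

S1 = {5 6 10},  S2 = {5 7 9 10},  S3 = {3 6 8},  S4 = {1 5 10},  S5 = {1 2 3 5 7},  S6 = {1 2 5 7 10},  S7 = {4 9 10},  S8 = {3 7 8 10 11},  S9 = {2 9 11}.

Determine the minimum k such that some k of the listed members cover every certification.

4

Take {S3, S6, S7, S8}. Their union is {1, 2, 3, 4, 5, 6, 7, 8, 9, 10, 11}, which is all 11 certifications.
No 3 of the 9 members cover everything (all 84 combinations miss at least one certification), so 4 is optimal.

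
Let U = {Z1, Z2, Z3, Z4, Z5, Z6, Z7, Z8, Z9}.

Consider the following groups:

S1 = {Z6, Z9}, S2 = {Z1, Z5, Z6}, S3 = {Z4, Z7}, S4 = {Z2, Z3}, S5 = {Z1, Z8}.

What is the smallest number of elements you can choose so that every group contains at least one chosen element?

4

Take H = {Z3, Z4, Z6, Z8}. Each listed group contains at least one of these, so H is a hitting set of size 4.
The groups S1, S3, S4, S5 are pairwise disjoint, so any hitting set needs a separate element for each — at least 4. Hence 4 is optimal.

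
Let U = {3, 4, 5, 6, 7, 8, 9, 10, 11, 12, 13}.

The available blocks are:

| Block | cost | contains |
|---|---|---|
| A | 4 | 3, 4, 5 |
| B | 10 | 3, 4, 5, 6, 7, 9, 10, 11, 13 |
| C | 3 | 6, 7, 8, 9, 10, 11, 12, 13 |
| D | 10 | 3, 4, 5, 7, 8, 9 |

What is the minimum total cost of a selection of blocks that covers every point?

A, C together cover every point (A ∪ C = {3, 4, 5, 6, 7, 8, 9, 10, 11, 12, 13}); total cost 4 + 3 = 7.
No covering selection has total cost below 7.

7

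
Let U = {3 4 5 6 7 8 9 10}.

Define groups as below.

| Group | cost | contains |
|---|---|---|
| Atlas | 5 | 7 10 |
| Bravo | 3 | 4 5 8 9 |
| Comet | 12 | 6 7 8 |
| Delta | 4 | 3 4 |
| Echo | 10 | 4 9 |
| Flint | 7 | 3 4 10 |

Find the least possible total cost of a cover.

Bravo, Comet, Flint together cover every element (Bravo ∪ Comet ∪ Flint = {3, 4, 5, 6, 7, 8, 9, 10}); total cost 3 + 12 + 7 = 22.
The greedy pick Bravo, Atlas, Delta, Comet costs 24; no covering selection beats 22.

22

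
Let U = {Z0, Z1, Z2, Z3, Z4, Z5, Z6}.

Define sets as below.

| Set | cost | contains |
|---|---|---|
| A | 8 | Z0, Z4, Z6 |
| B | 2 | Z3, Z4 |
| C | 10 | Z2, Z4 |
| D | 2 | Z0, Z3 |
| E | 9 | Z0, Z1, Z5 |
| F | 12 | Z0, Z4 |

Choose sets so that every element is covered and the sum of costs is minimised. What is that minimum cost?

A, C, D, E together cover every element (A ∪ C ∪ D ∪ E = {Z0, Z1, Z2, Z3, Z4, Z5, Z6}); total cost 8 + 10 + 2 + 9 = 29.
The greedy pick B, D, E, A, C costs 31; no covering selection beats 29.

29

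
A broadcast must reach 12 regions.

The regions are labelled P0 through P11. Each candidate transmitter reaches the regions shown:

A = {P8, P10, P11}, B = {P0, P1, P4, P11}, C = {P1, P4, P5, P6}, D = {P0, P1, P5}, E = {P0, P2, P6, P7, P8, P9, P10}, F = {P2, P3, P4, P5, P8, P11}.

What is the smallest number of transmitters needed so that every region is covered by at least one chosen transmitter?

3

C and E and F together: C ∪ E ∪ F = {P0, P1, P2, P3, P4, P5, P6, P7, P8, P9, P10, P11} — every region is covered.
Only F contains P3, so F is forced; the remaining 6 regions need at least 2 more transmitters (each remaining transmitter adds at most 5) — so at least 3 transmitters are needed, and 3 is optimal.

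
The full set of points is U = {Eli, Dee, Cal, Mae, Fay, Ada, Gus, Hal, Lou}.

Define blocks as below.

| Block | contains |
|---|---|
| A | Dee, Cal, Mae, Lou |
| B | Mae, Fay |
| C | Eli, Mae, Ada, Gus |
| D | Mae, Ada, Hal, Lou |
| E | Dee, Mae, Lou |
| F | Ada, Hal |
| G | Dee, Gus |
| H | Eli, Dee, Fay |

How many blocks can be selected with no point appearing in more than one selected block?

B, F, G are pairwise disjoint (B={Mae,Fay}; F={Ada,Hal}; G={Dee,Gus}).
Every remaining block overlaps one of these, and no 4 of the listed blocks are pairwise disjoint, so 3 is the maximum.

3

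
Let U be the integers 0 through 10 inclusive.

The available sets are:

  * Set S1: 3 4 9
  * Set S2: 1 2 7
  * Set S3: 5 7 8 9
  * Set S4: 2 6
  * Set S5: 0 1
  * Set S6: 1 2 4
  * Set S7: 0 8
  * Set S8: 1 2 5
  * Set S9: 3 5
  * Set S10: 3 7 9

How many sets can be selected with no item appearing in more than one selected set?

S2, S7, S9 are pairwise disjoint (S2={1,2,7}; S7={0,8}; S9={3,5}).
Every remaining set overlaps one of these, and no 4 of the listed sets are pairwise disjoint, so 3 is the maximum.

3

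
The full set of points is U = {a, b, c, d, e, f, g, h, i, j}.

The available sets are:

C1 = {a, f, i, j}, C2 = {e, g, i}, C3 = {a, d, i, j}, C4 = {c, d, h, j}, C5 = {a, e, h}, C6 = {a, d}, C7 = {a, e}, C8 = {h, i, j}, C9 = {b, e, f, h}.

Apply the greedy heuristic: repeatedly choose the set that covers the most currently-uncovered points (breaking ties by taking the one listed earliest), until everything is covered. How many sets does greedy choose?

Greedy: pick C1 (covers 4 new) → pick C4 (covers 3 new) → pick C2 (covers 2 new) → pick C9 (covers 1 new). Total picks: 4.

4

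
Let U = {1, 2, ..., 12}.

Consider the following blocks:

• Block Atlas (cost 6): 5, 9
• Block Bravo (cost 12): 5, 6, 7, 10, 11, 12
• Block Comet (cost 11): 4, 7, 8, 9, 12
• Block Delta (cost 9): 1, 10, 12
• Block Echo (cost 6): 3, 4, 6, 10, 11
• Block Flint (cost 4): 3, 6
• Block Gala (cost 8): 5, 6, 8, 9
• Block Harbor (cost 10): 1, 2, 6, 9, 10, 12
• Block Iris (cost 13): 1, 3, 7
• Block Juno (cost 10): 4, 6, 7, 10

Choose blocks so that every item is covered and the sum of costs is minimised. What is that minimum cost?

Atlas, Comet, Echo, Harbor together cover every item (Atlas ∪ Comet ∪ Echo ∪ Harbor = {1, 2, 3, 4, 5, 6, 7, 8, 9, 10, 11, 12}); total cost 6 + 11 + 6 + 10 = 33.
The greedy pick Echo, Harbor, Gala, Juno costs 34; no covering selection beats 33.

33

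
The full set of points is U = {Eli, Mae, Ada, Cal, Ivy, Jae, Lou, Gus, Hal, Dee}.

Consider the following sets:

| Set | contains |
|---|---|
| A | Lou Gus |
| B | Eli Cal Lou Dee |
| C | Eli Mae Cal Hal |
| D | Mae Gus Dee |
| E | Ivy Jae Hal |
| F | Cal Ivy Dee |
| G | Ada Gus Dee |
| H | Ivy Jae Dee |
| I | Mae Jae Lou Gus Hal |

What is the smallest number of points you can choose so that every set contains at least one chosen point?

T = {Eli, Ivy, Gus} meets every set (each contains at least one member of T), and |T| = 3.
The sets A, C, H are pairwise disjoint, so any hitting set needs a separate point for each — at least 3. Hence 3 is optimal.

3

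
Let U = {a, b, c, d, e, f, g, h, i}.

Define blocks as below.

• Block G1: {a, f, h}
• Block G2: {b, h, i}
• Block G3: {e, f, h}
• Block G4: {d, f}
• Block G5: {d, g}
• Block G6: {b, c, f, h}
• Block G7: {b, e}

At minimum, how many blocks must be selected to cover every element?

5

G1 and G2 and G5 and G6 and G7 together: G1 ∪ G2 ∪ G5 ∪ G6 ∪ G7 = {a, b, c, d, e, f, g, h, i} — every element is covered.
No 4 of the 7 blocks cover everything (all 35 combinations miss at least one element), so 5 is optimal.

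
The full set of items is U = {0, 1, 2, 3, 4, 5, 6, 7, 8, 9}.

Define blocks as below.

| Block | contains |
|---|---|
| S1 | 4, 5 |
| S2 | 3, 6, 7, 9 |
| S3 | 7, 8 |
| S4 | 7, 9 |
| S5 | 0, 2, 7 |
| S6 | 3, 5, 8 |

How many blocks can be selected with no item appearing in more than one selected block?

2

S1, S4 are pairwise disjoint (S1={4,5}; S4={7,9}).
Every remaining block overlaps one of these, and no 3 of the listed blocks are pairwise disjoint, so 2 is the maximum.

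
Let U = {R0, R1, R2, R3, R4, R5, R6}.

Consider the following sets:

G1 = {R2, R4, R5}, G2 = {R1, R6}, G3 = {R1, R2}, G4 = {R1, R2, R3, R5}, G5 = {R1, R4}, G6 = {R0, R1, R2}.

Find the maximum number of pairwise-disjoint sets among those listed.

G1, G2 are pairwise disjoint (G1={R2,R4,R5}; G2={R1,R6}).
Every remaining set overlaps one of these, and no 3 of the listed sets are pairwise disjoint, so 2 is the maximum.

2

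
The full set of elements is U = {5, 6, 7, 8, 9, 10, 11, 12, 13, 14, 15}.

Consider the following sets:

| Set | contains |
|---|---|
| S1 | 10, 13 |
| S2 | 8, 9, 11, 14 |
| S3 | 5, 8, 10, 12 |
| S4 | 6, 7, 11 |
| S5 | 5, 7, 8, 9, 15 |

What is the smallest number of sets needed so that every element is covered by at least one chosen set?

5

Take {S1, S2, S3, S4, S5}. Their union is {5, 6, 7, 8, 9, 10, 11, 12, 13, 14, 15}, which is all 11 elements.
No 4 of the 5 sets cover everything (all 5 combinations miss at least one element), so 5 is optimal.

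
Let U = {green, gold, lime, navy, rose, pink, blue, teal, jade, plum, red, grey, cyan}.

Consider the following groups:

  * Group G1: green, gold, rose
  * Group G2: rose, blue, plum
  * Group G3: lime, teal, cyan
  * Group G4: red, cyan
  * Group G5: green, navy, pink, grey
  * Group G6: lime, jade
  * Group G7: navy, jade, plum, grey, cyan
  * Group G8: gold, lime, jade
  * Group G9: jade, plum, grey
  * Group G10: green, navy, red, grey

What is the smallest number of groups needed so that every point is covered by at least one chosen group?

5

G2, G3, G5, G8, and G10 cover everything between them: the union {green, gold, lime, navy, rose, pink, blue, teal, jade, plum, red, grey, cyan} is all of U.
No 4 of the 10 groups cover everything (all 210 combinations miss at least one point), so 5 is optimal.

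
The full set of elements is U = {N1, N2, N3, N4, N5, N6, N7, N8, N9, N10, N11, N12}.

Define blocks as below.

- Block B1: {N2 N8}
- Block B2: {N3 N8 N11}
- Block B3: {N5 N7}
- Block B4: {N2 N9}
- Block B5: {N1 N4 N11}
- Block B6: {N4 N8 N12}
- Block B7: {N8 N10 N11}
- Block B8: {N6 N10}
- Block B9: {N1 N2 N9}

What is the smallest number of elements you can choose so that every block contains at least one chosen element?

H = {N2, N4, N5, N8, N10} meets every block (each contains at least one member of H), and |H| = 5.
No choice of 4 elements meets every block, so 5 is the minimum.

5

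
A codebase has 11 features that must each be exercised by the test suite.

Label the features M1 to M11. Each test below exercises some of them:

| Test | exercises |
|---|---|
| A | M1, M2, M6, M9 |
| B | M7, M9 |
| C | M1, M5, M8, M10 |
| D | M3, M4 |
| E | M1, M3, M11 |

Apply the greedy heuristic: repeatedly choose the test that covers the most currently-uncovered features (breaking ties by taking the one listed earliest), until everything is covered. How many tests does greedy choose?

Greedy: pick A (covers 4 new) → pick C (covers 3 new) → pick D (covers 2 new) → pick B (covers 1 new) → pick E (covers 1 new). Total picks: 5.

5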